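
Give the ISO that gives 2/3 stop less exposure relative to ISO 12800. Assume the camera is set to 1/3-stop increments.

ISO: 12800 → 10000 → 8000 — 2/3 stop lower (darker).

ISO 8000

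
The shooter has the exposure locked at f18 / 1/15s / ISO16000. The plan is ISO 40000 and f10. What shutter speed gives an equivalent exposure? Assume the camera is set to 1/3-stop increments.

1/125s

ISO: 16000 → 20000 → 25600 → 32000 → 40000 — 1 1/3 stops higher (brighter).
Aperture: f/18 → f/16 → f/14 → f/13 → f/11 → f/10 — 1 2/3 stops wider (brighter).
Net change so far: 3 stops brighter. Offset with the shutter speed: 1/15 → 1/20 → 1/25 → 1/30 → 1/40 → 1/50 → 1/60 → 1/80 → 1/100 → 1/125.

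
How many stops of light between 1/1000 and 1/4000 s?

1/1000 → 1/2000 → 1/4000 — count the steps: 2 stops.

2 stops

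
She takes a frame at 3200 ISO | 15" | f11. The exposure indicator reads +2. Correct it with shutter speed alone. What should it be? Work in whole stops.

4 s

Overexposed by 2 stops → need 2 stops darker.
Shutter speed: 15 → 8 → 4.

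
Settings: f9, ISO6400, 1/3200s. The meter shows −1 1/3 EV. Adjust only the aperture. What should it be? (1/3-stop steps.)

Underexposed by 1 1/3 stops → need 1 1/3 stops brighter.
Aperture: f/9 → f/8 → f/7.1 → f/6.3 → f/5.6.

f/5.6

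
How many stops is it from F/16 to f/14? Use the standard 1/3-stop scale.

f/16 → f/14 — count the steps: 1 third-stops = 1/3 stop.

1/3 stop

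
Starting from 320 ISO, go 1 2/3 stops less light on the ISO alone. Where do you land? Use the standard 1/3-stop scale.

ISO 100

ISO: 320 → 250 → 200 → 160 → 125 → 100 — 1 2/3 stops dropped (darker).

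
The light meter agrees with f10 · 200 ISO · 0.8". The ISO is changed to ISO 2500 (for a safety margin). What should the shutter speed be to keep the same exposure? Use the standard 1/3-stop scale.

ISO: 200 → 250 → 320 → 400 → 500 → 640 → 800 → 1000 → 1250 → 1600 → 2000 → 2500 — 3 2/3 stops raised (brighter).
Need 3 2/3 stops darker from the shutter speed: 0.8 → 0.6 → 0.5 → 0.4 → 0.3 → 1/4 → 1/5 → 1/6 → 1/8 → 1/10 → 1/13 → 1/15.

1/15s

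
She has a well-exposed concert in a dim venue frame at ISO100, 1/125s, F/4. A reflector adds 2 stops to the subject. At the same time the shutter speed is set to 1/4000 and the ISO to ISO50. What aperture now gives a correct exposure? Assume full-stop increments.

Scene light: 2 stops brighter.
Shutter speed: 1/125 → 1/250 → 1/500 → 1/1000 → 1/2000 → 1/4000 — 5 stops shorter (darker).
ISO: 100 → 50 — 1 stop dropped (darker).
Net so far: 4 stops darker. Aperture: f/4 → f/2.8 → f/2 → f/1.4 → f/1.0.

f/1.0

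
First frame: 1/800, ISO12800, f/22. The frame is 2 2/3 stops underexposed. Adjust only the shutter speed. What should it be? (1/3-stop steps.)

1/125s

Underexposed by 2 2/3 stops → need 2 2/3 stops brighter.
Shutter speed: 1/800 → 1/640 → 1/500 → 1/400 → 1/320 → 1/250 → 1/200 → 1/160 → 1/125.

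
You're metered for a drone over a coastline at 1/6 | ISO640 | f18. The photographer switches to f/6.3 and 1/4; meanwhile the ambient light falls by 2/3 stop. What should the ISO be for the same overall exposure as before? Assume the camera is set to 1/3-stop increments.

Scene light: 2/3 stop darker.
Aperture: f/18 → f/16 → f/14 → f/13 → f/11 → f/10 → f/9 → f/8 → f/7.1 → f/6.3 — 3 stops opened up (brighter).
Shutter speed: 1/6 → 1/5 → 1/4 — 2/3 stop longer (brighter).
Net so far: 3 stops brighter. ISO: 640 → 500 → 400 → 320 → 250 → 200 → 160 → 125 → 100 → 80.

ISO 80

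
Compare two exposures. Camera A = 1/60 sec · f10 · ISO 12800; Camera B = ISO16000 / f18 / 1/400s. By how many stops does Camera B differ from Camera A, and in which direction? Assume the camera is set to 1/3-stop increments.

Aperture: f/10 → f/11 → f/13 → f/14 → f/16 → f/18 — 1 2/3 stops smaller aperture (darker).
Shutter speed: 1/60 → 1/80 → 1/100 → 1/125 → 1/160 → 1/200 → 1/250 → 1/320 → 1/400 — 2 2/3 stops faster (darker).
ISO: 12800 → 16000 — 1/3 stop higher (brighter).
Net: −1 2/3 −2 2/3 +1/3 = −4 stops.

4 stops darker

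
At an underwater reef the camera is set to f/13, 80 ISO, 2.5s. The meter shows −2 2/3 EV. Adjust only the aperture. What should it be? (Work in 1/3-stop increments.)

f/5

Underexposed by 2 2/3 stops → need 2 2/3 stops brighter.
Aperture: f/13 → f/11 → f/10 → f/9 → f/8 → f/7.1 → f/6.3 → f/5.6 → f/5.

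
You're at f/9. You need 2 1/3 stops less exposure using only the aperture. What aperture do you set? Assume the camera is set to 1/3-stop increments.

f/20

Aperture: f/9 → f/10 → f/11 → f/13 → f/14 → f/16 → f/18 → f/20 — 2 1/3 stops narrower (darker).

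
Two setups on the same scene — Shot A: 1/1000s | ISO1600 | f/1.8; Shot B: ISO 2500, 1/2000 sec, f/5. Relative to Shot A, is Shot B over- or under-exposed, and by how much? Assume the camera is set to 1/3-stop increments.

Aperture: f/1.8 → f/2 → f/2.2 → f/2.5 → f/2.8 → f/3.2 → f/3.5 → f/4 → f/4.5 → f/5 — 3 stops smaller aperture (darker).
Shutter speed: 1/1000 → 1/1250 → 1/1600 → 1/2000 — 1 stop shorter (darker).
ISO: 1600 → 2000 → 2500 — 2/3 stop higher (brighter).
Net: −3 −1 +2/3 = −3 1/3 stops.

3 1/3 stops darker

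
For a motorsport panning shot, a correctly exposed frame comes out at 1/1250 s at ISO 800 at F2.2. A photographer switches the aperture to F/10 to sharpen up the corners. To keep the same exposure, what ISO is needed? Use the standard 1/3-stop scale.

Aperture: f/2.2 → f/2.5 → f/2.8 → f/3.2 → f/3.5 → f/4 → f/4.5 → f/5 → f/5.6 → f/6.3 → f/7.1 → f/8 → f/9 → f/10 — 4 1/3 stops smaller aperture (darker).
Need 4 1/3 stops brighter from the ISO: 800 → 1000 → 1250 → 1600 → 2000 → 2500 → 3200 → 4000 → 5000 → 6400 → 8000 → 10000 → 12800 → 16000.

ISO 16000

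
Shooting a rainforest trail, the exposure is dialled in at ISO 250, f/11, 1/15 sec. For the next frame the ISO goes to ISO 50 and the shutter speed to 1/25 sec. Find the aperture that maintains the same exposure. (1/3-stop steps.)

ISO: 250 → 200 → 160 → 125 → 100 → 80 → 64 → 50 — 2 1/3 stops dropped (darker).
Shutter speed: 1/15 → 1/20 → 1/25 — 2/3 stop faster (darker).
Net change so far: 3 stops darker. Offset with the aperture: f/11 → f/10 → f/9 → f/8 → f/7.1 → f/6.3 → f/5.6 → f/5 → f/4.5 → f/4.

f/4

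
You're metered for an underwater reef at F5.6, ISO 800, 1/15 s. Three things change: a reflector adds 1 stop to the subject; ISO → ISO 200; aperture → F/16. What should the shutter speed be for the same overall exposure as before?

1 s

Scene light: 1 stop brighter.
ISO: 800 → 400 → 200 — 2 stops lower (darker).
Aperture: f/5.6 → f/8 → f/11 → f/16 — 3 stops smaller aperture (darker).
Net so far: 4 stops darker. Shutter speed: 1/15 → 1/8 → 1/4 → 1/2 → 1.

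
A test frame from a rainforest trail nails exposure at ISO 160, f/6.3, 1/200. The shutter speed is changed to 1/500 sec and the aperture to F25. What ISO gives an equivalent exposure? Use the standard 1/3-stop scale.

Shutter speed: 1/200 → 1/250 → 1/320 → 1/400 → 1/500 — 1 1/3 stops shorter (darker).
Aperture: f/6.3 → f/7.1 → f/8 → f/9 → f/10 → f/11 → f/13 → f/14 → f/16 → f/18 → f/20 → f/22 → f/25 — 4 stops narrower (darker).
Net change so far: 5 1/3 stops darker. Offset with the ISO: 160 → 200 → 250 → 320 → 400 → 500 → 640 → 800 → 1000 → 1250 → 1600 → 2000 → 2500 → 3200 → 4000 → 5000 → 6400.

ISO 6400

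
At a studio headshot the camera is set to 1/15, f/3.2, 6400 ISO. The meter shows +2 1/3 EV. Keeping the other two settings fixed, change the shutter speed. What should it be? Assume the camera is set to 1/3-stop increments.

Overexposed by 2 1/3 stops → need 2 1/3 stops darker.
Shutter speed: 1/15 → 1/20 → 1/25 → 1/30 → 1/40 → 1/50 → 1/60 → 1/80.

1/80s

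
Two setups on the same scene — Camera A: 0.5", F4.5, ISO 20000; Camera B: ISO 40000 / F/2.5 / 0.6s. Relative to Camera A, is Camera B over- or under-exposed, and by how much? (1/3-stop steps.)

3 stops brighter

Aperture: f/4.5 → f/4 → f/3.5 → f/3.2 → f/2.8 → f/2.5 — 1 2/3 stops wider (brighter).
Shutter speed: 0.5 → 0.6 — 1/3 stop slower (brighter).
ISO: 20000 → 25600 → 32000 → 40000 — 1 stop higher (brighter).
Net: +1 2/3 +1/3 +1 = +3 stops.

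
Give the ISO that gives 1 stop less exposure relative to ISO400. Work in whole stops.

ISO 200

ISO: 400 → 200 — 1 stop dropped (darker).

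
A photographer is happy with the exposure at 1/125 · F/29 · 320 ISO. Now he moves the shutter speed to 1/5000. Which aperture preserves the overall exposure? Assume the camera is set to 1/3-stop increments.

Shutter speed: 1/125 → 1/160 → 1/200 → 1/250 → 1/320 → 1/400 → 1/500 → 1/640 → 1/800 → 1/1000 → 1/1250 → 1/1600 → 1/2000 → 1/2500 → 1/3200 → 1/4000 → 1/5000 — 5 1/3 stops shorter (darker).
Need 5 1/3 stops brighter from the aperture: f/29 → f/25 → f/22 → f/20 → f/18 → f/16 → f/14 → f/13 → f/11 → f/10 → f/9 → f/8 → f/7.1 → f/6.3 → f/5.6 → f/5 → f/4.5.

f/4.5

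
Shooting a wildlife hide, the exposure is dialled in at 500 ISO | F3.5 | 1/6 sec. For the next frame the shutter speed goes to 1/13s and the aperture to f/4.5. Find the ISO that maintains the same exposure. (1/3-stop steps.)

Shutter speed: 1/6 → 1/8 → 1/10 → 1/13 — 1 stop shorter (darker).
Aperture: f/3.5 → f/4 → f/4.5 — 2/3 stop stopped down (darker).
Net change so far: 1 2/3 stops darker. Offset with the ISO: 500 → 640 → 800 → 1000 → 1250 → 1600.

ISO 1600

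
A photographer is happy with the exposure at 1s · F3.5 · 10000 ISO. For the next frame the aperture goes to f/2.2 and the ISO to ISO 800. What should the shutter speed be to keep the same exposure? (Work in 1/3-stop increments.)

Aperture: f/3.5 → f/3.2 → f/2.8 → f/2.5 → f/2.2 — 1 1/3 stops wider (brighter).
ISO: 10000 → 8000 → 6400 → 5000 → 4000 → 3200 → 2500 → 2000 → 1600 → 1250 → 1000 → 800 — 3 2/3 stops lower (darker).
Net change so far: 2 1/3 stops darker. Offset with the shutter speed: 1 → 1.3 → 1.6 → 2 → 2.5 → 3.2 → 4 → 5.

5 s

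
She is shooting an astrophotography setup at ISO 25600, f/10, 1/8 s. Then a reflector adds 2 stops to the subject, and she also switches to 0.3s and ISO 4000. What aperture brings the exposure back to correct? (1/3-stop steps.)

f/13

Scene light: 2 stops brighter.
Shutter speed: 1/8 → 1/6 → 1/5 → 1/4 → 0.3 — 1 1/3 stops slower (brighter).
ISO: 25600 → 20000 → 16000 → 12800 → 10000 → 8000 → 6400 → 5000 → 4000 — 2 2/3 stops lower (darker).
Net so far: 2/3 stop brighter. Aperture: f/10 → f/11 → f/13.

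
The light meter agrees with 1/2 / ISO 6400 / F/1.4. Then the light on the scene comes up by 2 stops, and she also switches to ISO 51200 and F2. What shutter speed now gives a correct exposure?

1/30s

Scene light: 2 stops brighter.
ISO: 6400 → 12800 → 25600 → 51200 — 3 stops higher (brighter).
Aperture: f/1.4 → f/2 — 1 stop narrower (darker).
Net so far: 4 stops brighter. Shutter speed: 1/2 → 1/4 → 1/8 → 1/15 → 1/30.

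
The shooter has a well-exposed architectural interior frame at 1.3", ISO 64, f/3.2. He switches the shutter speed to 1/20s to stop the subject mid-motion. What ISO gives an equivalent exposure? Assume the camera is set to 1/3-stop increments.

Shutter speed: 1.3 → 1 → 0.8 → 0.6 → 0.5 → 0.4 → 0.3 → 1/4 → 1/5 → 1/6 → 1/8 → 1/10 → 1/13 → 1/15 → 1/20 — 4 2/3 stops shorter (darker).
Need 4 2/3 stops brighter from the ISO: 64 → 80 → 100 → 125 → 160 → 200 → 250 → 320 → 400 → 500 → 640 → 800 → 1000 → 1250 → 1600.

ISO 1600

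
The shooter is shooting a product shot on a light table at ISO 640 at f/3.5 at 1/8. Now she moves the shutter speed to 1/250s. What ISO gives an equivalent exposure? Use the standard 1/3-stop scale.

ISO 20000

Shutter speed: 1/8 → 1/10 → 1/13 → 1/15 → 1/20 → 1/25 → 1/30 → 1/40 → 1/50 → 1/60 → 1/80 → 1/100 → 1/125 → 1/160 → 1/200 → 1/250 — 5 stops faster (darker).
Need 5 stops brighter from the ISO: 640 → 800 → 1000 → 1250 → 1600 → 2000 → 2500 → 3200 → 4000 → 5000 → 6400 → 8000 → 10000 → 12800 → 16000 → 20000.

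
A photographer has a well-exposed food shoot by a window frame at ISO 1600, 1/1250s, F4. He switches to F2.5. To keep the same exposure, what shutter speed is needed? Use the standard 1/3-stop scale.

1/3200s

Aperture: f/4 → f/3.5 → f/3.2 → f/2.8 → f/2.5 — 1 1/3 stops larger aperture (brighter).
Need 1 1/3 stops darker from the shutter speed: 1/1250 → 1/1600 → 1/2000 → 1/2500 → 1/3200.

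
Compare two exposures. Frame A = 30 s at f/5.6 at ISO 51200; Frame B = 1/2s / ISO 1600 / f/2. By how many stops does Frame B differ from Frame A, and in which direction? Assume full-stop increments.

8 stops darker

Aperture: f/5.6 → f/4 → f/2.8 → f/2 — 3 stops opened up (brighter).
Shutter speed: 30 → 15 → 8 → 4 → 2 → 1 → 1/2 — 6 stops shorter (darker).
ISO: 51200 → 25600 → 12800 → 6400 → 3200 → 1600 — 5 stops lower (darker).
Net: +3 −6 −5 = −8 stops.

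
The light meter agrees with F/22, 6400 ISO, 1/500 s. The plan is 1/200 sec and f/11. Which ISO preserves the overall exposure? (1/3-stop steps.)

ISO 640

Shutter speed: 1/500 → 1/400 → 1/320 → 1/250 → 1/200 — 1 1/3 stops longer (brighter).
Aperture: f/22 → f/20 → f/18 → f/16 → f/14 → f/13 → f/11 — 2 stops larger aperture (brighter).
Net change so far: 3 1/3 stops brighter. Offset with the ISO: 6400 → 5000 → 4000 → 3200 → 2500 → 2000 → 1600 → 1250 → 1000 → 800 → 640.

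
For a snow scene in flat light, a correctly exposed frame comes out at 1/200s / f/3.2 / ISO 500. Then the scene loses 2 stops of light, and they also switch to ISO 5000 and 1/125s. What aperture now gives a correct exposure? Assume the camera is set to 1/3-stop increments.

f/6.3

Scene light: 2 stops darker.
ISO: 500 → 640 → 800 → 1000 → 1250 → 1600 → 2000 → 2500 → 3200 → 4000 → 5000 — 3 1/3 stops higher (brighter).
Shutter speed: 1/200 → 1/160 → 1/125 — 2/3 stop slower (brighter).
Net so far: 2 stops brighter. Aperture: f/3.2 → f/3.5 → f/4 → f/4.5 → f/5 → f/5.6 → f/6.3.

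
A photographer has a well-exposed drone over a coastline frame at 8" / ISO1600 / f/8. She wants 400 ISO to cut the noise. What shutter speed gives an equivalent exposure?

30 s

ISO: 1600 → 800 → 400 — 2 stops dropped (darker).
Need 2 stops brighter from the shutter speed: 8 → 15 → 30.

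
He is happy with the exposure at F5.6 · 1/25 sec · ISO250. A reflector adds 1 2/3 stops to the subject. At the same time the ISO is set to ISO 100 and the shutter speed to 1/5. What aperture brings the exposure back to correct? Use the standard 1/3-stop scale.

f/14

Scene light: 1 2/3 stops brighter.
ISO: 250 → 200 → 160 → 125 → 100 — 1 1/3 stops lower (darker).
Shutter speed: 1/25 → 1/20 → 1/15 → 1/13 → 1/10 → 1/8 → 1/6 → 1/5 — 2 1/3 stops slower (brighter).
Net so far: 2 2/3 stops brighter. Aperture: f/5.6 → f/6.3 → f/7.1 → f/8 → f/9 → f/10 → f/11 → f/13 → f/14.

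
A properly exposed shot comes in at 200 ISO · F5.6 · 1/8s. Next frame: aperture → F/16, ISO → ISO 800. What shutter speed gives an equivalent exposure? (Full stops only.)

1/4s

Aperture: f/5.6 → f/8 → f/11 → f/16 — 3 stops smaller aperture (darker).
ISO: 200 → 400 → 800 — 2 stops higher (brighter).
Net change so far: 1 stop darker. Offset with the shutter speed: 1/8 → 1/4.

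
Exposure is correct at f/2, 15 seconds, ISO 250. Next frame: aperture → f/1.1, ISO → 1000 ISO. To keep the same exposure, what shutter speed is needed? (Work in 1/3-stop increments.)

Aperture: f/2 → f/1.8 → f/1.6 → f/1.4 → f/1.2 → f/1.1 — 1 2/3 stops opened up (brighter).
ISO: 250 → 320 → 400 → 500 → 640 → 800 → 1000 — 2 stops higher (brighter).
Net change so far: 3 2/3 stops brighter. Offset with the shutter speed: 15 → 13 → 10 → 8 → 6 → 5 → 4 → 3.2 → 2.5 → 2 → 1.6 → 1.3.

1.3 s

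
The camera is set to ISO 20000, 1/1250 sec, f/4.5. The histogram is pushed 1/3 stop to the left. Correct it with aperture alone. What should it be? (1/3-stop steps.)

f/4

Underexposed by 1/3 stop → need 1/3 stop brighter.
Aperture: f/4.5 → f/4.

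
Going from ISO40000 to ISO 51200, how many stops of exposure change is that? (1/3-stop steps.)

1/3 stop

40000 → 51200 — count the steps: 1 third-stops = 1/3 stop.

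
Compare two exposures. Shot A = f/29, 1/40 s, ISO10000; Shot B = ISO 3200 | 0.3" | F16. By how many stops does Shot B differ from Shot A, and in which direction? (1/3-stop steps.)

Aperture: f/29 → f/25 → f/22 → f/20 → f/18 → f/16 — 1 2/3 stops opened up (brighter).
Shutter speed: 1/40 → 1/30 → 1/25 → 1/20 → 1/15 → 1/13 → 1/10 → 1/8 → 1/6 → 1/5 → 1/4 → 0.3 — 3 2/3 stops slower (brighter).
ISO: 10000 → 8000 → 6400 → 5000 → 4000 → 3200 — 1 2/3 stops lower (darker).
Net: +1 2/3 +3 2/3 −1 2/3 = +3 2/3 stops.

3 2/3 stops brighter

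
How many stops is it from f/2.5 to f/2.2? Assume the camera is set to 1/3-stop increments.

1/3 stop

f/2.5 → f/2.2 — count the steps: 1 third-stops = 1/3 stop.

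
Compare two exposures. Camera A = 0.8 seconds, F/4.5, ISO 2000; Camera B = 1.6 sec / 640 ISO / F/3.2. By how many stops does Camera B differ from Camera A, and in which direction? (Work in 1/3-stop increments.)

Aperture: f/4.5 → f/4 → f/3.5 → f/3.2 — 1 stop wider (brighter).
Shutter speed: 0.8 → 1 → 1.3 → 1.6 — 1 stop longer (brighter).
ISO: 2000 → 1600 → 1250 → 1000 → 800 → 640 — 1 2/3 stops lower (darker).
Net: +1 +1 −1 2/3 = +1/3 stops.

1/3 stop brighter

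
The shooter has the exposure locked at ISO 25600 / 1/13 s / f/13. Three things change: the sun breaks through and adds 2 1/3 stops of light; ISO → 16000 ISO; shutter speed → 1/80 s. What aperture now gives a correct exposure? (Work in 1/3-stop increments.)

f/9

Scene light: 2 1/3 stops brighter.
ISO: 25600 → 20000 → 16000 — 2/3 stop lower (darker).
Shutter speed: 1/13 → 1/15 → 1/20 → 1/25 → 1/30 → 1/40 → 1/50 → 1/60 → 1/80 — 2 2/3 stops faster (darker).
Net so far: 1 stop darker. Aperture: f/13 → f/11 → f/10 → f/9.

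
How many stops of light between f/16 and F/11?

f/16 → f/11 — count the steps: 1 stop.

1 stop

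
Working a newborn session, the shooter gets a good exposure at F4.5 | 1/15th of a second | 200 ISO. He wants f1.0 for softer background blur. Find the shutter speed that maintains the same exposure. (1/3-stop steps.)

1/320s

Aperture: f/4.5 → f/4 → f/3.5 → f/3.2 → f/2.8 → f/2.5 → f/2.2 → f/2 → f/1.8 → f/1.6 → f/1.4 → f/1.2 → f/1.1 → f/1.0 — 4 1/3 stops larger aperture (brighter).
Need 4 1/3 stops darker from the shutter speed: 1/15 → 1/20 → 1/25 → 1/30 → 1/40 → 1/50 → 1/60 → 1/80 → 1/100 → 1/125 → 1/160 → 1/200 → 1/250 → 1/320.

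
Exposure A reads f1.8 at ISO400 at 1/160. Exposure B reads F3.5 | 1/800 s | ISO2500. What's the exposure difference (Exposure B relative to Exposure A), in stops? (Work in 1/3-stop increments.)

1 2/3 stops darker

Aperture: f/1.8 → f/2 → f/2.2 → f/2.5 → f/2.8 → f/3.2 → f/3.5 — 2 stops narrower (darker).
Shutter speed: 1/160 → 1/200 → 1/250 → 1/320 → 1/400 → 1/500 → 1/640 → 1/800 — 2 1/3 stops shorter (darker).
ISO: 400 → 500 → 640 → 800 → 1000 → 1250 → 1600 → 2000 → 2500 — 2 2/3 stops raised (brighter).
Net: −2 −2 1/3 +2 2/3 = −1 2/3 stops.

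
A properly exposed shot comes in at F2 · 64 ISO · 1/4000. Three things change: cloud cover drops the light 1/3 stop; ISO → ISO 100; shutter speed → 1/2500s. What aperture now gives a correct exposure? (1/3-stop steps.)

Scene light: 1/3 stop darker.
ISO: 64 → 80 → 100 — 2/3 stop higher (brighter).
Shutter speed: 1/4000 → 1/3200 → 1/2500 — 2/3 stop longer (brighter).
Net so far: 1 stop brighter. Aperture: f/2 → f/2.2 → f/2.5 → f/2.8.

f/2.8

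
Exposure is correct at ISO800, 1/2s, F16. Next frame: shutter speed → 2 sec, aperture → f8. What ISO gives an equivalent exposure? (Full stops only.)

Shutter speed: 1/2 → 1 → 2 — 2 stops slower (brighter).
Aperture: f/16 → f/11 → f/8 — 2 stops larger aperture (brighter).
Net change so far: 4 stops brighter. Offset with the ISO: 800 → 400 → 200 → 100 → 50.

ISO 50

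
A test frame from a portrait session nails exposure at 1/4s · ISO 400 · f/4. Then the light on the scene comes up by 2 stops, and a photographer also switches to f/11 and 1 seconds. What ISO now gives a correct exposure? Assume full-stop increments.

ISO 200

Scene light: 2 stops brighter.
Aperture: f/4 → f/5.6 → f/8 → f/11 — 3 stops smaller aperture (darker).
Shutter speed: 1/4 → 1/2 → 1 — 2 stops longer (brighter).
Net so far: 1 stop brighter. ISO: 400 → 200.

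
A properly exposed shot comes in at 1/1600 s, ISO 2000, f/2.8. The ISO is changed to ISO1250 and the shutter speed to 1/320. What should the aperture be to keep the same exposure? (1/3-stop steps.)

f/5

ISO: 2000 → 1600 → 1250 — 2/3 stop dropped (darker).
Shutter speed: 1/1600 → 1/1250 → 1/1000 → 1/800 → 1/640 → 1/500 → 1/400 → 1/320 — 2 1/3 stops longer (brighter).
Net change so far: 1 2/3 stops brighter. Offset with the aperture: f/2.8 → f/3.2 → f/3.5 → f/4 → f/4.5 → f/5.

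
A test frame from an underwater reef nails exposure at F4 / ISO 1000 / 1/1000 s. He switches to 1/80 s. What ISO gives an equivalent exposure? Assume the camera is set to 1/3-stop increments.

ISO 80

Shutter speed: 1/1000 → 1/800 → 1/640 → 1/500 → 1/400 → 1/320 → 1/250 → 1/200 → 1/160 → 1/125 → 1/100 → 1/80 — 3 2/3 stops slower (brighter).
Need 3 2/3 stops darker from the ISO: 1000 → 800 → 640 → 500 → 400 → 320 → 250 → 200 → 160 → 125 → 100 → 80.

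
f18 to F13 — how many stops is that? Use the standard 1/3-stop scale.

f/18 → f/16 → f/14 → f/13 — count the steps: 3 third-stops = 1 stop.

1 stop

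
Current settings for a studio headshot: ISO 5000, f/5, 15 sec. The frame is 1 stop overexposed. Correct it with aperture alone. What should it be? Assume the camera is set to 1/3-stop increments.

f/7.1

Overexposed by 1 stop → need 1 stop darker.
Aperture: f/5 → f/5.6 → f/6.3 → f/7.1.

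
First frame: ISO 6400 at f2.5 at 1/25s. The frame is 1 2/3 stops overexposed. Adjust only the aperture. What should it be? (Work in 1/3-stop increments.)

f/4.5

Overexposed by 1 2/3 stops → need 1 2/3 stops darker.
Aperture: f/2.5 → f/2.8 → f/3.2 → f/3.5 → f/4 → f/4.5.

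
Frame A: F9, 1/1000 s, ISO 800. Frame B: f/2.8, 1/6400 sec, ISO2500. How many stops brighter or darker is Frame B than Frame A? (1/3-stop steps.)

2 1/3 stops brighter

Aperture: f/9 → f/8 → f/7.1 → f/6.3 → f/5.6 → f/5 → f/4.5 → f/4 → f/3.5 → f/3.2 → f/2.8 — 3 1/3 stops opened up (brighter).
Shutter speed: 1/1000 → 1/1250 → 1/1600 → 1/2000 → 1/2500 → 1/3200 → 1/4000 → 1/5000 → 1/6400 — 2 2/3 stops faster (darker).
ISO: 800 → 1000 → 1250 → 1600 → 2000 → 2500 — 1 2/3 stops higher (brighter).
Net: +3 1/3 −2 2/3 +1 2/3 = +2 1/3 stops.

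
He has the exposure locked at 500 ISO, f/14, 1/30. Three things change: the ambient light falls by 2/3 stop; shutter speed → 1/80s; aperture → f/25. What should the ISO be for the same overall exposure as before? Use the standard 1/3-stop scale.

Scene light: 2/3 stop darker.
Shutter speed: 1/30 → 1/40 → 1/50 → 1/60 → 1/80 — 1 1/3 stops shorter (darker).
Aperture: f/14 → f/16 → f/18 → f/20 → f/22 → f/25 — 1 2/3 stops narrower (darker).
Net so far: 3 2/3 stops darker. ISO: 500 → 640 → 800 → 1000 → 1250 → 1600 → 2000 → 2500 → 3200 → 4000 → 5000 → 6400.

ISO 6400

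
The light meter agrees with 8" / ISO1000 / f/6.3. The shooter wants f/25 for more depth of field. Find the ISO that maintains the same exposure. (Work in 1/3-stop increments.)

Aperture: f/6.3 → f/7.1 → f/8 → f/9 → f/10 → f/11 → f/13 → f/14 → f/16 → f/18 → f/20 → f/22 → f/25 — 4 stops smaller aperture (darker).
Need 4 stops brighter from the ISO: 1000 → 1250 → 1600 → 2000 → 2500 → 3200 → 4000 → 5000 → 6400 → 8000 → 10000 → 12800 → 16000.

ISO 16000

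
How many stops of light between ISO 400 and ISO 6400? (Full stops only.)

4 stops

400 → 800 → 1600 → 3200 → 6400 — count the steps: 4 stops.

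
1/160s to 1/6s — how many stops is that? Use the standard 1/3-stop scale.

1/160 → 1/125 → 1/100 → 1/80 → 1/60 → 1/50 → 1/40 → 1/30 → 1/25 → 1/20 → 1/15 → 1/13 → 1/10 → 1/8 → 1/6 — count the steps: 14 third-stops = 4 2/3 stops.

4 2/3 stops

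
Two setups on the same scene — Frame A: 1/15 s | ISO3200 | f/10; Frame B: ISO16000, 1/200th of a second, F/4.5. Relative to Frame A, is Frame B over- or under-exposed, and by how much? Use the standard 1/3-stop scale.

Aperture: f/10 → f/9 → f/8 → f/7.1 → f/6.3 → f/5.6 → f/5 → f/4.5 — 2 1/3 stops larger aperture (brighter).
Shutter speed: 1/15 → 1/20 → 1/25 → 1/30 → 1/40 → 1/50 → 1/60 → 1/80 → 1/100 → 1/125 → 1/160 → 1/200 — 3 2/3 stops shorter (darker).
ISO: 3200 → 4000 → 5000 → 6400 → 8000 → 10000 → 12800 → 16000 — 2 1/3 stops higher (brighter).
Net: +2 1/3 −3 2/3 +2 1/3 = +1 stop.

1 stop brighter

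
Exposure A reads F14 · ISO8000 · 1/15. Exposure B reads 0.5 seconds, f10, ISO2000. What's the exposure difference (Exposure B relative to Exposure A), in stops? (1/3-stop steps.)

2 stops brighter

Aperture: f/14 → f/13 → f/11 → f/10 — 1 stop wider (brighter).
Shutter speed: 1/15 → 1/13 → 1/10 → 1/8 → 1/6 → 1/5 → 1/4 → 0.3 → 0.4 → 0.5 — 3 stops longer (brighter).
ISO: 8000 → 6400 → 5000 → 4000 → 3200 → 2500 → 2000 — 2 stops dropped (darker).
Net: +1 +3 −2 = +2 stops.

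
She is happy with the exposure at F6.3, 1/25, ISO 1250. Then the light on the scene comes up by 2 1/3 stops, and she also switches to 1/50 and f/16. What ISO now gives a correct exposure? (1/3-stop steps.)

Scene light: 2 1/3 stops brighter.
Shutter speed: 1/25 → 1/30 → 1/40 → 1/50 — 1 stop faster (darker).
Aperture: f/6.3 → f/7.1 → f/8 → f/9 → f/10 → f/11 → f/13 → f/14 → f/16 — 2 2/3 stops narrower (darker).
Net so far: 1 1/3 stops darker. ISO: 1250 → 1600 → 2000 → 2500 → 3200.

ISO 3200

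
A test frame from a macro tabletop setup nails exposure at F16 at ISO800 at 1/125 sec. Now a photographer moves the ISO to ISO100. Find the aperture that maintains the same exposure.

ISO: 800 → 400 → 200 → 100 — 3 stops lower (darker).
Need 3 stops brighter from the aperture: f/16 → f/11 → f/8 → f/5.6.

f/5.6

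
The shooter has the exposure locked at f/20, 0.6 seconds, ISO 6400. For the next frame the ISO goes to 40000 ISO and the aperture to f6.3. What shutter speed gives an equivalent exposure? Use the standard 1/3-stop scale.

ISO: 6400 → 8000 → 10000 → 12800 → 16000 → 20000 → 25600 → 32000 → 40000 — 2 2/3 stops raised (brighter).
Aperture: f/20 → f/18 → f/16 → f/14 → f/13 → f/11 → f/10 → f/9 → f/8 → f/7.1 → f/6.3 — 3 1/3 stops opened up (brighter).
Net change so far: 6 stops brighter. Offset with the shutter speed: 0.6 → 0.5 → 0.4 → 0.3 → 1/4 → 1/5 → 1/6 → 1/8 → 1/10 → 1/13 → 1/15 → 1/20 → 1/25 → 1/30 → 1/40 → 1/50 → 1/60 → 1/80 → 1/100.

1/100s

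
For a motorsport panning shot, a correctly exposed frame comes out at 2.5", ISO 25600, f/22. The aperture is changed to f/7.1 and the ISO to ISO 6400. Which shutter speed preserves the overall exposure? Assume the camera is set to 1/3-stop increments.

1 s

Aperture: f/22 → f/20 → f/18 → f/16 → f/14 → f/13 → f/11 → f/10 → f/9 → f/8 → f/7.1 — 3 1/3 stops opened up (brighter).
ISO: 25600 → 20000 → 16000 → 12800 → 10000 → 8000 → 6400 — 2 stops dropped (darker).
Net change so far: 1 1/3 stops brighter. Offset with the shutter speed: 2.5 → 2 → 1.6 → 1.3 → 1.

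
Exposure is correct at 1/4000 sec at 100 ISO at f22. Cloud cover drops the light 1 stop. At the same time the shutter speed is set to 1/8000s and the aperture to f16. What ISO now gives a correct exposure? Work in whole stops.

Scene light: 1 stop darker.
Shutter speed: 1/4000 → 1/8000 — 1 stop faster (darker).
Aperture: f/22 → f/16 — 1 stop larger aperture (brighter).
Net so far: 1 stop darker. ISO: 100 → 200.

ISO 200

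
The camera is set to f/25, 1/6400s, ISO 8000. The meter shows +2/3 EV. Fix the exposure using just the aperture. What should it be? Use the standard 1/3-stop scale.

Overexposed by 2/3 stop → need 2/3 stop darker.
Aperture: f/25 → f/29 → f/32.

f/32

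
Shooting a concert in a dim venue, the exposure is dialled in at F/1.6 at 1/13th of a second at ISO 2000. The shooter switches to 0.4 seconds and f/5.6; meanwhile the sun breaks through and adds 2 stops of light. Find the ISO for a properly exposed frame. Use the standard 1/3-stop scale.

Scene light: 2 stops brighter.
Shutter speed: 1/13 → 1/10 → 1/8 → 1/6 → 1/5 → 1/4 → 0.3 → 0.4 — 2 1/3 stops longer (brighter).
Aperture: f/1.6 → f/1.8 → f/2 → f/2.2 → f/2.5 → f/2.8 → f/3.2 → f/3.5 → f/4 → f/4.5 → f/5 → f/5.6 — 3 2/3 stops stopped down (darker).
Net so far: 2/3 stop brighter. ISO: 2000 → 1600 → 1250.

ISO 1250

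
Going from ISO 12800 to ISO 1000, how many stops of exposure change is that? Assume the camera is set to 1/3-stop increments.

12800 → 10000 → 8000 → 6400 → 5000 → 4000 → 3200 → 2500 → 2000 → 1600 → 1250 → 1000 — count the steps: 11 third-stops = 3 2/3 stops.

3 2/3 stops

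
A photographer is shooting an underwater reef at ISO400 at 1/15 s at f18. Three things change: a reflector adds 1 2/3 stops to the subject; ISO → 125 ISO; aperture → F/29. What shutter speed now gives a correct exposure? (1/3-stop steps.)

Scene light: 1 2/3 stops brighter.
ISO: 400 → 320 → 250 → 200 → 160 → 125 — 1 2/3 stops lower (darker).
Aperture: f/18 → f/20 → f/22 → f/25 → f/29 — 1 1/3 stops stopped down (darker).
Net so far: 1 1/3 stops darker. Shutter speed: 1/15 → 1/13 → 1/10 → 1/8 → 1/6.

1/6s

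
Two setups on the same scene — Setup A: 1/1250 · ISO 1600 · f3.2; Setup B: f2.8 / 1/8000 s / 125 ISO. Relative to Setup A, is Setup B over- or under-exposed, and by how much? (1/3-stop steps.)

Aperture: f/3.2 → f/2.8 — 1/3 stop wider (brighter).
Shutter speed: 1/1250 → 1/1600 → 1/2000 → 1/2500 → 1/3200 → 1/4000 → 1/5000 → 1/6400 → 1/8000 — 2 2/3 stops shorter (darker).
ISO: 1600 → 1250 → 1000 → 800 → 640 → 500 → 400 → 320 → 250 → 200 → 160 → 125 — 3 2/3 stops dropped (darker).
Net: +1/3 −2 2/3 −3 2/3 = −6 stops.

6 stops darker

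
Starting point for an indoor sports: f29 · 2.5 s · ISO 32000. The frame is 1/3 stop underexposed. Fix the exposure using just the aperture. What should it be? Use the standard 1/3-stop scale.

f/25

Underexposed by 1/3 stop → need 1/3 stop brighter.
Aperture: f/29 → f/25.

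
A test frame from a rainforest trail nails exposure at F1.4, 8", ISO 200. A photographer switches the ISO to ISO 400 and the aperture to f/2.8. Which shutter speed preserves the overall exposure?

ISO: 200 → 400 — 1 stop higher (brighter).
Aperture: f/1.4 → f/2 → f/2.8 — 2 stops smaller aperture (darker).
Net change so far: 1 stop darker. Offset with the shutter speed: 8 → 15.

15 s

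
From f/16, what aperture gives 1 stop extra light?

f/11

Aperture: f/16 → f/11 — 1 stop wider (brighter).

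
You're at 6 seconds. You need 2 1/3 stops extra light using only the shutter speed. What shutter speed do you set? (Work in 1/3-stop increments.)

30 s

Shutter speed: 6 → 8 → 10 → 13 → 15 → 20 → 25 → 30 — 2 1/3 stops longer (brighter).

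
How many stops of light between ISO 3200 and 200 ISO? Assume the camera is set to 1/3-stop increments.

4 stops

3200 → 2500 → 2000 → 1600 → 1250 → 1000 → 800 → 640 → 500 → 400 → 320 → 250 → 200 — count the steps: 12 third-stops = 4 stops.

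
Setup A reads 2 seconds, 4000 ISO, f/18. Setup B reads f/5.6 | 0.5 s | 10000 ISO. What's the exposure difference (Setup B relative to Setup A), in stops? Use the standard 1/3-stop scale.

2 2/3 stops brighter

Aperture: f/18 → f/16 → f/14 → f/13 → f/11 → f/10 → f/9 → f/8 → f/7.1 → f/6.3 → f/5.6 — 3 1/3 stops opened up (brighter).
Shutter speed: 2 → 1.6 → 1.3 → 1 → 0.8 → 0.6 → 0.5 — 2 stops faster (darker).
ISO: 4000 → 5000 → 6400 → 8000 → 10000 — 1 1/3 stops raised (brighter).
Net: +3 1/3 −2 +1 1/3 = +2 2/3 stops.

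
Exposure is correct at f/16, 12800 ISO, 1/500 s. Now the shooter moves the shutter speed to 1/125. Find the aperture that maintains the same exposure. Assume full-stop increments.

Shutter speed: 1/500 → 1/250 → 1/125 — 2 stops slower (brighter).
Need 2 stops darker from the aperture: f/16 → f/22 → f/32.

f/32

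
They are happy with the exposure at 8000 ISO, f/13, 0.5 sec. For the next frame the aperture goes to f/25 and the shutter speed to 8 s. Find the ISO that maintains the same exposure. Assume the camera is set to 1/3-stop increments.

ISO 2000

Aperture: f/13 → f/14 → f/16 → f/18 → f/20 → f/22 → f/25 — 2 stops smaller aperture (darker).
Shutter speed: 0.5 → 0.6 → 0.8 → 1 → 1.3 → 1.6 → 2 → 2.5 → 3.2 → 4 → 5 → 6 → 8 — 4 stops longer (brighter).
Net change so far: 2 stops brighter. Offset with the ISO: 8000 → 6400 → 5000 → 4000 → 3200 → 2500 → 2000.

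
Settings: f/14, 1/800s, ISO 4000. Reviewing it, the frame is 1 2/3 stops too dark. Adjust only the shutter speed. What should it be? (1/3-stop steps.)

1/250s

Underexposed by 1 2/3 stops → need 1 2/3 stops brighter.
Shutter speed: 1/800 → 1/640 → 1/500 → 1/400 → 1/320 → 1/250.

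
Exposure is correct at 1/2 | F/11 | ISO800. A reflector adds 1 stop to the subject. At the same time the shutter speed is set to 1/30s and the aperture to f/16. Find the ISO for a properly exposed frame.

ISO 12800

Scene light: 1 stop brighter.
Shutter speed: 1/2 → 1/4 → 1/8 → 1/15 → 1/30 — 4 stops faster (darker).
Aperture: f/11 → f/16 — 1 stop stopped down (darker).
Net so far: 4 stops darker. ISO: 800 → 1600 → 3200 → 6400 → 12800.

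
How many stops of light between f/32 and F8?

4 stops

f/32 → f/22 → f/16 → f/11 → f/8 — count the steps: 4 stops.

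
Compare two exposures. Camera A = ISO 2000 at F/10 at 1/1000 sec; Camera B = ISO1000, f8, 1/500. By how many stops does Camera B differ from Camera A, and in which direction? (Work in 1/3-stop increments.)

Aperture: f/10 → f/9 → f/8 — 2/3 stop wider (brighter).
Shutter speed: 1/1000 → 1/800 → 1/640 → 1/500 — 1 stop longer (brighter).
ISO: 2000 → 1600 → 1250 → 1000 — 1 stop lower (darker).
Net: +2/3 +1 −1 = +2/3 stops.

2/3 stop brighter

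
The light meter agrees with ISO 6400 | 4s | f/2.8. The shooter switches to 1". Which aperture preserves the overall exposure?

Shutter speed: 4 → 2 → 1 — 2 stops faster (darker).
Need 2 stops brighter from the aperture: f/2.8 → f/2 → f/1.4.

f/1.4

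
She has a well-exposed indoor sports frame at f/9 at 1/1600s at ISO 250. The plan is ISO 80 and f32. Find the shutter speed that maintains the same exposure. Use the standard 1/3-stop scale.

1/40s

ISO: 250 → 200 → 160 → 125 → 100 → 80 — 1 2/3 stops lower (darker).
Aperture: f/9 → f/10 → f/11 → f/13 → f/14 → f/16 → f/18 → f/20 → f/22 → f/25 → f/29 → f/32 — 3 2/3 stops smaller aperture (darker).
Net change so far: 5 1/3 stops darker. Offset with the shutter speed: 1/1600 → 1/1250 → 1/1000 → 1/800 → 1/640 → 1/500 → 1/400 → 1/320 → 1/250 → 1/200 → 1/160 → 1/125 → 1/100 → 1/80 → 1/60 → 1/50 → 1/40.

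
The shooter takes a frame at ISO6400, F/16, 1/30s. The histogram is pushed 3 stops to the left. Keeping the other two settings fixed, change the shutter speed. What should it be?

Underexposed by 3 stops → need 3 stops brighter.
Shutter speed: 1/30 → 1/15 → 1/8 → 1/4.

1/4s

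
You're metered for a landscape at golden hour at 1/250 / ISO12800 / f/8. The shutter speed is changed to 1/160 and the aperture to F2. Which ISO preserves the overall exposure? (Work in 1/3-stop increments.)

Shutter speed: 1/250 → 1/200 → 1/160 — 2/3 stop longer (brighter).
Aperture: f/8 → f/7.1 → f/6.3 → f/5.6 → f/5 → f/4.5 → f/4 → f/3.5 → f/3.2 → f/2.8 → f/2.5 → f/2.2 → f/2 — 4 stops larger aperture (brighter).
Net change so far: 4 2/3 stops brighter. Offset with the ISO: 12800 → 10000 → 8000 → 6400 → 5000 → 4000 → 3200 → 2500 → 2000 → 1600 → 1250 → 1000 → 800 → 640 → 500.

ISO 500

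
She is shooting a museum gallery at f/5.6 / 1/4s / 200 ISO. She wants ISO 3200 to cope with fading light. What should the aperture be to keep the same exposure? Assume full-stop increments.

ISO: 200 → 400 → 800 → 1600 → 3200 — 4 stops raised (brighter).
Need 4 stops darker from the aperture: f/5.6 → f/8 → f/11 → f/16 → f/22.

f/22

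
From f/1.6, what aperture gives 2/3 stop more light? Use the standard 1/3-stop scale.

f/1.2

Aperture: f/1.6 → f/1.4 → f/1.2 — 2/3 stop larger aperture (brighter).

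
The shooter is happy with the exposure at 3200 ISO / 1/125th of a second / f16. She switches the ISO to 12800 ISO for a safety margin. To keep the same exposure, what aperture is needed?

ISO: 3200 → 6400 → 12800 — 2 stops higher (brighter).
Need 2 stops darker from the aperture: f/16 → f/22 → f/32.

f/32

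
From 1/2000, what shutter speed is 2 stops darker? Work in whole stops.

Shutter speed: 1/2000 → 1/4000 → 1/8000 — 2 stops shorter (darker).

1/8000s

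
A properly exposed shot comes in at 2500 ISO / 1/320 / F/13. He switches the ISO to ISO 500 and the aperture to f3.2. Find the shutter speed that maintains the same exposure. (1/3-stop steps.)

ISO: 2500 → 2000 → 1600 → 1250 → 1000 → 800 → 640 → 500 — 2 1/3 stops lower (darker).
Aperture: f/13 → f/11 → f/10 → f/9 → f/8 → f/7.1 → f/6.3 → f/5.6 → f/5 → f/4.5 → f/4 → f/3.5 → f/3.2 — 4 stops wider (brighter).
Net change so far: 1 2/3 stops brighter. Offset with the shutter speed: 1/320 → 1/400 → 1/500 → 1/640 → 1/800 → 1/1000.

1/1000s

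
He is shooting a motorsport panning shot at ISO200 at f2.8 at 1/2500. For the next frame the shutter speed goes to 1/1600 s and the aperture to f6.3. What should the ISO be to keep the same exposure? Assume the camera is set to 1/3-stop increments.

ISO 640

Shutter speed: 1/2500 → 1/2000 → 1/1600 — 2/3 stop longer (brighter).
Aperture: f/2.8 → f/3.2 → f/3.5 → f/4 → f/4.5 → f/5 → f/5.6 → f/6.3 — 2 1/3 stops smaller aperture (darker).
Net change so far: 1 2/3 stops darker. Offset with the ISO: 200 → 250 → 320 → 400 → 500 → 640.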